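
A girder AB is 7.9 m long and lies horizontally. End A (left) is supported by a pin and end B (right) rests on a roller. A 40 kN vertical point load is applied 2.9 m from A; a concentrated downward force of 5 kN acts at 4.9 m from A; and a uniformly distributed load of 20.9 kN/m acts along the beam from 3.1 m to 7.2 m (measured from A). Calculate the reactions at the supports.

A_x = 0, A_y = 57.04 kN, B_y = 73.65 kN

Resultant of the distributed load: 20.9 × 4.1 = 85.69 kN at 5.15 m from A.
Moments about A: B_y·7.9 − 40·2.9 − 5·4.9 − (20.9·4.1)·5.15 = 0 → B_y = 581.8035/7.9 = 73.646 ≈ 73.65 kN.
ΣF_y = 0: A_y + 73.646 − 40 − 5 − 20.9·4.1 = 0 → A_y = 57.04 kN.
ΣF_x = 0: no horizontal applied forces, so A_x = 0.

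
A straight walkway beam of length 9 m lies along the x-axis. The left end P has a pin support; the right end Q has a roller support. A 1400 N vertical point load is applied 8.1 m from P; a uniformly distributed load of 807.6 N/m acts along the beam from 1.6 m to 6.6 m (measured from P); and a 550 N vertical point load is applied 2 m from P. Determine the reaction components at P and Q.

P_x = 0, P_y = 2766 N, Q_y = 3222 N

Resultant of the distributed load: 807.6 × 5 = 4038 N at 4.1 m from P.
Taking moments about P: Q_y·9 − 1400·8.1 − (807.6·5)·4.1 − 550·2 = 0 → Q_y = 28995.8/9 = 3221.76 ≈ 3222 N.
ΣF_y = 0: P_y + 3221.76 − 1400 − 807.6·5 − 550 = 0 → P_y = 2766 N.
ΣF_x = 0: no horizontal applied forces, so P_x = 0.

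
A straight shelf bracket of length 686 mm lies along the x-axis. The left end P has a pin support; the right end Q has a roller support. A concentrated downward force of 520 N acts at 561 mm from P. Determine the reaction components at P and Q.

P_x = 0, P_y = 94.75 N, Q_y = 425.2 N

Moments about P: Q_y·686 − 520·561 = 0 → Q_y = 291720/686 = 425.248 ≈ 425.2 N.
ΣF_y = 0: P_y + 425.248 − 520 = 0 → P_y = 94.75 N.
ΣF_x = 0: no horizontal applied forces, so P_x = 0.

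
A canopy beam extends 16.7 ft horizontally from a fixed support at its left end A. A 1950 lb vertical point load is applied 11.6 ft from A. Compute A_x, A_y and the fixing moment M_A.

A_x = 0, A_y = 1950 lb, M_A = 22620 lb·ft

ΣF_x = 0: A_x = 0.
ΣF_y = 0: A_y − 1950 = 0 → A_y = 1950 lb.
ΣM about A: M_A − 1950·11.6 = 0 → M_A = 22620 lb·ft.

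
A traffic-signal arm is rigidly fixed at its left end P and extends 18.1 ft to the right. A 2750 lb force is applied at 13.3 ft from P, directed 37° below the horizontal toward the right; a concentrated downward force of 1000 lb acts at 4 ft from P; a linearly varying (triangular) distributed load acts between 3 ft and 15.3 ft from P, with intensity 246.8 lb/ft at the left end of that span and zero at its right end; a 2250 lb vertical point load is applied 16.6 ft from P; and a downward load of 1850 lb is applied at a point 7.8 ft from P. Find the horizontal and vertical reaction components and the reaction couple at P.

P_x = -2196 lb, P_y = 8273 lb, M_P = 88570 lb·ft

Resultant of the triangular load: ½ × 246.8 × 12.3 = 1517.82 lb, acting at 7.1 ft from P (one-third of the span from the peak).
ΣF_x = 0: P_x + 2750·cos37° = 0 → P_x = -2196 lb.
ΣF_y = 0: P_y − 2750·sin37° − 1000 − ½·246.8·12.3 − 2250 − 1850 = 0 → P_y = 8273 lb.
ΣM about P: M_P − 2750·sin37°·13.3 − 1000·4 − (½·246.8·12.3)·7.1 − 2250·16.6 − 1850·7.8 = 0 → M_P = 88570 lb·ft.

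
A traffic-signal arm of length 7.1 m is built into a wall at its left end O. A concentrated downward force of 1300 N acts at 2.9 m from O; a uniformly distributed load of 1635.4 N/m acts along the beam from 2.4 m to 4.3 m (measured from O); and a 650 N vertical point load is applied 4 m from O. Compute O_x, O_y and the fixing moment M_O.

O_x = 0, O_y = 5057 N, M_O = 16780 N·m

Resultant of the distributed load: 1635.4 × 1.9 = 3107.26 N at 3.35 m from O.
ΣF_x = 0: O_x = 0.
ΣF_y = 0: O_y − 1300 − 1635.4·1.9 − 650 = 0 → O_y = 5057 N.
ΣM about O: M_O − 1300·2.9 − (1635.4·1.9)·3.35 − 650·4 = 0 → M_O = 16780 N·m.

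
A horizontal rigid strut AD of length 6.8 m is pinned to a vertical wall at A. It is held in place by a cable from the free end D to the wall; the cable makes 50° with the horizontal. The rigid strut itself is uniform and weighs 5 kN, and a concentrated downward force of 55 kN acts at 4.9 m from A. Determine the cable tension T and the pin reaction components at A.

T = 55.00 kN, A_x = 35.35 kN, A_y = 17.87 kN

ΣM about A: T·sin50°·6.8 − 5·3.4 − 55·4.9 = 0 → T = 286.5/(6.8·0.766044) = 54.9999 ≈ 55.00 kN.
ΣF_x = 0: A_x − T·cos50° = 0 → A_x = 54.9999 × 0.642788 = 35.35 kN.
ΣF_y = 0: A_y + T·sin50° − 5 − 55 = 0 → A_y = 60 − 54.9999 × 0.766044 = 17.87 kN.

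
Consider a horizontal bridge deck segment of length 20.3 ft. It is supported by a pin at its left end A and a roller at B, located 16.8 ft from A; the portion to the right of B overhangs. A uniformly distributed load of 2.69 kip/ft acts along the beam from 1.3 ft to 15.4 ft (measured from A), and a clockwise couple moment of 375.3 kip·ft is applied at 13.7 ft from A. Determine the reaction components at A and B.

Resultant of the distributed load: 2.69 × 14.1 = 37.929 kip at 8.35 ft from A.
ΣM about A: B_y·16.8 − (2.69·14.1)·8.35 − 375.3 = 0 → B_y = 692.00715/16.8 = 41.1909 ≈ 41.19 kip.
ΣF_y = 0: A_y + 41.1909 − 2.69·14.1 = 0 → A_y = -3.262 kip.
ΣF_x = 0: no horizontal applied forces, so A_x = 0.

A_x = 0, A_y = -3.262 kip, B_y = 41.19 kip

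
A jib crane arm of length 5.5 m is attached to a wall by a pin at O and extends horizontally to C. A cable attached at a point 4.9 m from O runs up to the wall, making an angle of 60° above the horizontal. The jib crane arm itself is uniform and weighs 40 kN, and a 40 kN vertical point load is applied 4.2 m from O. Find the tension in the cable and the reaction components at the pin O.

T = 65.51 kN, O_x = 32.76 kN, O_y = 23.27 kN

ΣM about O: T·sin60°·4.9 − 40·2.75 − 40·4.2 = 0 → T = 278/(4.9·0.866025) = 65.5116 ≈ 65.51 kN.
ΣF_x = 0: O_x − T·cos60° = 0 → O_x = 65.5116 × 0.5 = 32.76 kN.
ΣF_y = 0: O_y + T·sin60° − 40 − 40 = 0 → O_y = 80 − 65.5116 × 0.866025 = 23.27 kN.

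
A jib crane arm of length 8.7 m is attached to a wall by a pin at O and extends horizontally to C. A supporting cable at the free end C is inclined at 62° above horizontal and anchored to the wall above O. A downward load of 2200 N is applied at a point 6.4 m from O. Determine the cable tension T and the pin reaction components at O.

T = 1833 N, O_x = 860.5 N, O_y = 581.6 N

ΣM about O: T·sin62°·8.7 − 2200·6.4 = 0 → T = 14080/(8.7·0.882948) = 1832.94 ≈ 1833 N.
ΣF_x = 0: O_x − T·cos62° = 0 → O_x = 1832.94 × 0.469472 = 860.5 N.
ΣF_y = 0: O_y + T·sin62° − 2200 = 0 → O_y = 2200 − 1832.94 × 0.882948 = 581.6 N.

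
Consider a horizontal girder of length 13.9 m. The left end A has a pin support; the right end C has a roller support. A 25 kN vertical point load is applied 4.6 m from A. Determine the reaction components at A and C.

Moments about A: C_y·13.9 − 25·4.6 = 0 → C_y = 115/13.9 = 8.27338 ≈ 8.273 kN.
ΣF_y = 0: A_y + 8.27338 − 25 = 0 → A_y = 16.73 kN.
ΣF_x = 0: no horizontal applied forces, so A_x = 0.

A_x = 0, A_y = 16.73 kN, C_y = 8.273 kN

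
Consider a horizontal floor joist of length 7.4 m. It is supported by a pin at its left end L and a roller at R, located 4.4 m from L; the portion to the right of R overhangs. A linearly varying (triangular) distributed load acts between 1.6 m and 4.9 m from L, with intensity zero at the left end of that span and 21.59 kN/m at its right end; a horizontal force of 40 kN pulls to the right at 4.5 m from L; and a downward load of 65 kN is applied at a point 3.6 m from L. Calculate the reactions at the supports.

L_x = -40.00 kN, L_y = 16.68 kN, R_y = 83.95 kN

Resultant of the triangular load: ½ × 21.59 × 3.3 = 35.6235 kN, acting at 3.8 m from L (one-third of the span from the peak).
ΣM about L: R_y·4.4 − (½·21.59·3.3)·3.8 − 65·3.6 = 0 → R_y = 369.3693/4.4 = 83.9476 ≈ 83.95 kN.
ΣF_y = 0: L_y + 83.9476 − ½·21.59·3.3 − 65 = 0 → L_y = 16.68 kN.
ΣF_x = 0: L_x + 40 = 0 → L_x = -40.00 kN.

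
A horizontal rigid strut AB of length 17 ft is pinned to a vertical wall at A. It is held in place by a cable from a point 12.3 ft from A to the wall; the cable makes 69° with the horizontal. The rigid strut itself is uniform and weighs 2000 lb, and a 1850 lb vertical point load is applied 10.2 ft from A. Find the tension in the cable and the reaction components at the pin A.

T = 3124 lb, A_x = 1119 lb, A_y = 933.7 lb

ΣM about A: T·sin69°·12.3 − 2000·8.5 − 1850·10.2 = 0 → T = 35870/(12.3·0.93358) = 3123.74 ≈ 3124 lb.
ΣF_x = 0: A_x − T·cos69° = 0 → A_x = 3123.74 × 0.358368 = 1119 lb.
ΣF_y = 0: A_y + T·sin69° − 2000 − 1850 = 0 → A_y = 3850 − 3123.74 × 0.93358 = 933.7 lb.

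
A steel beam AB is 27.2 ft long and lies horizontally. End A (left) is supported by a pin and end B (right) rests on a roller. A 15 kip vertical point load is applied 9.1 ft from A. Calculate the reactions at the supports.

Moments about A: B_y·27.2 − 15·9.1 = 0 → B_y = 136.5/27.2 = 5.01838 ≈ 5.018 kip.
ΣF_y = 0: A_y + 5.01838 − 15 = 0 → A_y = 9.982 kip.
ΣF_x = 0: no horizontal applied forces, so A_x = 0.

A_x = 0, A_y = 9.982 kip, B_y = 5.018 kip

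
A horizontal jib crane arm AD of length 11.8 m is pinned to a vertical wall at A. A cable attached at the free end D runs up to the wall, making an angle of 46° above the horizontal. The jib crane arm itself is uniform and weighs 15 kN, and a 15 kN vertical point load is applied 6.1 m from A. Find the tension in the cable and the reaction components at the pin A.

ΣM about A: T·sin46°·11.8 − 15·5.9 − 15·6.1 = 0 → T = 180/(11.8·0.71934) = 21.2059 ≈ 21.21 kN.
ΣF_x = 0: A_x − T·cos46° = 0 → A_x = 21.2059 × 0.694658 = 14.73 kN.
ΣF_y = 0: A_y + T·sin46° − 15 − 15 = 0 → A_y = 30 − 21.2059 × 0.71934 = 14.75 kN.

T = 21.21 kN, A_x = 14.73 kN, A_y = 14.75 kN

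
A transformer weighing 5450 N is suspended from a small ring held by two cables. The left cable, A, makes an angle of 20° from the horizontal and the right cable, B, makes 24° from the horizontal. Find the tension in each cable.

T_A = 7167 N, T_B = 7372 N

ΣF_x = 0: −T_A·cos20° + T_B·cos24° = 0 → T_B = 1.02862·T_A.
ΣF_y = 0: T_A·sin20° + T_B·sin24° = 5450.
Substitute: T_A·(0.34202 + 1.02862·0.406737) = 5450 → T_A = 7167.3 ≈ 7167 N.
Then T_B = 1.02862 × 7167.3 = 7372 N.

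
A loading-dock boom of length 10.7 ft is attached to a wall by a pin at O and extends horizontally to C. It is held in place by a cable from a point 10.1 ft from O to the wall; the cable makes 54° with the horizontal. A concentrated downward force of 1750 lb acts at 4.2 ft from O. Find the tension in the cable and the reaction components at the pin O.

T = 899.5 lb, O_x = 528.7 lb, O_y = 1022 lb

ΣM about O: T·sin54°·10.1 − 1750·4.2 = 0 → T = 7350/(10.1·0.809017) = 899.515 ≈ 899.5 lb.
ΣF_x = 0: O_x − T·cos54° = 0 → O_x = 899.515 × 0.587785 = 528.7 lb.
ΣF_y = 0: O_y + T·sin54° − 1750 = 0 → O_y = 1750 − 899.515 × 0.809017 = 1022 lb.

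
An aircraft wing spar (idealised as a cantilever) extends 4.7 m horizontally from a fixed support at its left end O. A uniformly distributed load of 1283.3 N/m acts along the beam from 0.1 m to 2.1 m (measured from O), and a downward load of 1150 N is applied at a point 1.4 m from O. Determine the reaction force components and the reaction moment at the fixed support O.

Resultant of the distributed load: 1283.3 × 2 = 2566.6 N at 1.1 m from O.
ΣF_x = 0: O_x = 0.
ΣF_y = 0: O_y − 1283.3·2 − 1150 = 0 → O_y = 3717 N.
ΣM about O: M_O − (1283.3·2)·1.1 − 1150·1.4 = 0 → M_O = 4433 N·m.

O_x = 0, O_y = 3717 N, M_O = 4433 N·m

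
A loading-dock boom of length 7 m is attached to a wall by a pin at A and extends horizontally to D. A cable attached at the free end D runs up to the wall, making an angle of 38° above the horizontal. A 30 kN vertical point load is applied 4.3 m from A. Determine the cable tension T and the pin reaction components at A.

ΣM about A: T·sin38°·7 − 30·4.3 = 0 → T = 129/(7·0.615661) = 29.933 ≈ 29.93 kN.
ΣF_x = 0: A_x − T·cos38° = 0 → A_x = 29.933 × 0.788011 = 23.59 kN.
ΣF_y = 0: A_y + T·sin38° − 30 = 0 → A_y = 30 − 29.933 × 0.615661 = 11.57 kN.

T = 29.93 kN, A_x = 23.59 kN, A_y = 11.57 kN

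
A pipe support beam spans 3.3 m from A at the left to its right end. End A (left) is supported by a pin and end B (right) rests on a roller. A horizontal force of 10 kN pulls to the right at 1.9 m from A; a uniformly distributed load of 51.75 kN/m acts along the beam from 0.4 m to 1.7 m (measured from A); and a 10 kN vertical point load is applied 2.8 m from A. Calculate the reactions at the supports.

Resultant of the distributed load: 51.75 × 1.3 = 67.275 kN at 1.05 m from A.
Taking moments about A: B_y·3.3 − (51.75·1.3)·1.05 − 10·2.8 = 0 → B_y = 98.63875/3.3 = 29.8905 ≈ 29.89 kN.
ΣF_y = 0: A_y + 29.8905 − 51.75·1.3 − 10 = 0 → A_y = 47.38 kN.
ΣF_x = 0: A_x + 10 = 0 → A_x = -10.00 kN.

A_x = -10.00 kN, A_y = 47.38 kN, B_y = 29.89 kN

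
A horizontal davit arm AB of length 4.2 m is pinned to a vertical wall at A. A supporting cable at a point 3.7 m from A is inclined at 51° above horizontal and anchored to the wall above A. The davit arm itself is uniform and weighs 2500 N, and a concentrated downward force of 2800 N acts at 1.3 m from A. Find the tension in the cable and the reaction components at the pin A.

T = 3092 N, A_x = 1946 N, A_y = 2897 N

ΣM about A: T·sin51°·3.7 − 2500·2.1 − 2800·1.3 = 0 → T = 8890/(3.7·0.777146) = 3091.7 ≈ 3092 N.
ΣF_x = 0: A_x − T·cos51° = 0 → A_x = 3091.7 × 0.62932 = 1946 N.
ΣF_y = 0: A_y + T·sin51° − 2500 − 2800 = 0 → A_y = 5300 − 3091.7 × 0.777146 = 2897 N.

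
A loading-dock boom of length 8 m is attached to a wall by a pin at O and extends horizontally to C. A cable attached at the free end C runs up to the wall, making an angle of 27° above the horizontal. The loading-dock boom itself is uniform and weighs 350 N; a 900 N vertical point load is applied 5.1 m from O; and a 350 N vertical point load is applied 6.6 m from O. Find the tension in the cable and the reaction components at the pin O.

ΣM about O: T·sin27°·8 − 350·4 − 900·5.1 − 350·6.6 = 0 → T = 8300/(8·0.45399) = 2285.29 ≈ 2285 N.
ΣF_x = 0: O_x − T·cos27° = 0 → O_x = 2285.29 × 0.891007 = 2036 N.
ΣF_y = 0: O_y + T·sin27° − 350 − 900 − 350 = 0 → O_y = 1600 − 2285.29 × 0.45399 = 562.5 N.

T = 2285 N, O_x = 2036 N, O_y = 562.5 N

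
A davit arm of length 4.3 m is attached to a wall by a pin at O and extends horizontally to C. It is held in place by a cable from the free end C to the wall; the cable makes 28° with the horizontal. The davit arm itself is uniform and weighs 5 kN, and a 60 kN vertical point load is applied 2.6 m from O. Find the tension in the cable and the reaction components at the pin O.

T = 82.60 kN, O_x = 72.93 kN, O_y = 26.22 kN

ΣM about O: T·sin28°·4.3 − 5·2.15 − 60·2.6 = 0 → T = 166.75/(4.3·0.469472) = 82.6015 ≈ 82.60 kN.
ΣF_x = 0: O_x − T·cos28° = 0 → O_x = 82.6015 × 0.882948 = 72.93 kN.
ΣF_y = 0: O_y + T·sin28° − 5 − 60 = 0 → O_y = 65 − 82.6015 × 0.469472 = 26.22 kN.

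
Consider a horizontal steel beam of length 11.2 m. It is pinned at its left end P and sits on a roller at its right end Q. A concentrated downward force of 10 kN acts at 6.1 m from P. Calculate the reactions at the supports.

P_x = 0, P_y = 4.554 kN, Q_y = 5.446 kN

Moments about P: Q_y·11.2 − 10·6.1 = 0 → Q_y = 61/11.2 = 5.44643 ≈ 5.446 kN.
ΣF_y = 0: P_y + 5.44643 − 10 = 0 → P_y = 4.554 kN.
ΣF_x = 0: no horizontal applied forces, so P_x = 0.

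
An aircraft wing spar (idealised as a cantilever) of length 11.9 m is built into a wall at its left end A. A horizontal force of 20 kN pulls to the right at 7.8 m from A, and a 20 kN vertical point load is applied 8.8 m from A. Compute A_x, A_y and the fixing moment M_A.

A_x = -20.00 kN, A_y = 20.00 kN, M_A = 176.0 kN·m

ΣF_x = 0: A_x + 20 = 0 → A_x = -20.00 kN.
ΣF_y = 0: A_y − 20 = 0 → A_y = 20.00 kN.
ΣM about A: M_A − 20·8.8 = 0 → M_A = 176.0 kN·m.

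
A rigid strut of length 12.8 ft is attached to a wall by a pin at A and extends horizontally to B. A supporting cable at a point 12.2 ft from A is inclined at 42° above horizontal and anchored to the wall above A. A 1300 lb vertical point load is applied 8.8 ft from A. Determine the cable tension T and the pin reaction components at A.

T = 1401 lb, A_x = 1041 lb, A_y = 362.3 lb

ΣM about A: T·sin42°·12.2 − 1300·8.8 = 0 → T = 11440/(12.2·0.669131) = 1401.38 ≈ 1401 lb.
ΣF_x = 0: A_x − T·cos42° = 0 → A_x = 1401.38 × 0.743145 = 1041 lb.
ΣF_y = 0: A_y + T·sin42° − 1300 = 0 → A_y = 1300 − 1401.38 × 0.669131 = 362.3 lb.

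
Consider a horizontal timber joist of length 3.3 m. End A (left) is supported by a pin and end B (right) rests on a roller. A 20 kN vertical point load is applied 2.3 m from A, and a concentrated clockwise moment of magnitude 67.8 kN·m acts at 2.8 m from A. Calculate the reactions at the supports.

A_x = 0, A_y = -14.48 kN, B_y = 34.48 kN

Taking moments about A: B_y·3.3 − 20·2.3 − 67.8 = 0 → B_y = 113.8/3.3 = 34.4848 ≈ 34.48 kN.
ΣF_y = 0: A_y + 34.4848 − 20 = 0 → A_y = -14.48 kN.
ΣF_x = 0: no horizontal applied forces, so A_x = 0.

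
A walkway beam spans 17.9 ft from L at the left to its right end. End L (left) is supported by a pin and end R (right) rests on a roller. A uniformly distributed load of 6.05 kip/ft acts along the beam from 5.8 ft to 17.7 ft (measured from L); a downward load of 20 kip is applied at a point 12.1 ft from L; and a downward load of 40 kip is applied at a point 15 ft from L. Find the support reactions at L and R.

Resultant of the distributed load: 6.05 × 11.9 = 71.995 kip at 11.75 ft from L.
Moments about L: R_y·17.9 − (6.05·11.9)·11.75 − 20·12.1 − 40·15 = 0 → R_y = 1687.94125/17.9 = 94.2984 ≈ 94.30 kip.
ΣF_y = 0: L_y + 94.2984 − 6.05·11.9 − 20 − 40 = 0 → L_y = 37.70 kip.
ΣF_x = 0: no horizontal applied forces, so L_x = 0.

L_x = 0, L_y = 37.70 kip, R_y = 94.30 kip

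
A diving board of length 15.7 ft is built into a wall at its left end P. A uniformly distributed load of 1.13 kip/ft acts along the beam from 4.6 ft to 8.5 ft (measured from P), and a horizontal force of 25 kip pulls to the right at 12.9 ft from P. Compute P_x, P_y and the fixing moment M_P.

Resultant of the distributed load: 1.13 × 3.9 = 4.407 kip at 6.55 ft from P.
ΣF_x = 0: P_x + 25 = 0 → P_x = -25.00 kip.
ΣF_y = 0: P_y − 1.13·3.9 = 0 → P_y = 4.407 kip.
ΣM about P: M_P − (1.13·3.9)·6.55 = 0 → M_P = 28.87 kip·ft.

P_x = -25.00 kip, P_y = 4.407 kip, M_P = 28.87 kip·ft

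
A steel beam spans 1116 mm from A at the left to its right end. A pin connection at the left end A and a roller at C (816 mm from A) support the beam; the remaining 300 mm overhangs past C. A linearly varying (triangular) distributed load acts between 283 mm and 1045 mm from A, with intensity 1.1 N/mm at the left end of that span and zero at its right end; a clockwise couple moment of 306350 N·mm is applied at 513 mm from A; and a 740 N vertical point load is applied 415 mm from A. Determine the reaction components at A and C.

A_x = 0, A_y = 131.5 N, C_y = 1028 N

Resultant of the triangular load: ½ × 1.1 × 762 = 419.1 N, acting at 537 mm from A (one-third of the span from the peak).
Taking moments about A: C_y·816 − (½·1.1·762)·537 − 306350 − 740·415 = 0 → C_y = 838506.7/816 = 1027.58 ≈ 1028 N.
ΣF_y = 0: A_y + 1027.58 − ½·1.1·762 − 740 = 0 → A_y = 131.5 N.
ΣF_x = 0: no horizontal applied forces, so A_x = 0.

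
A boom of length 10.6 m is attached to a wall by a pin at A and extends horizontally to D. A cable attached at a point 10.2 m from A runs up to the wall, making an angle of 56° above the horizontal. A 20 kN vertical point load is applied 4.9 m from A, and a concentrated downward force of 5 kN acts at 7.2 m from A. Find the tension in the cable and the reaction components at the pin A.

T = 15.85 kN, A_x = 8.861 kN, A_y = 11.86 kN

ΣM about A: T·sin56°·10.2 − 20·4.9 − 5·7.2 = 0 → T = 134/(10.2·0.829038) = 15.8464 ≈ 15.85 kN.
ΣF_x = 0: A_x − T·cos56° = 0 → A_x = 15.8464 × 0.559193 = 8.861 kN.
ΣF_y = 0: A_y + T·sin56° − 20 − 5 = 0 → A_y = 25 − 15.8464 × 0.829038 = 11.86 kN.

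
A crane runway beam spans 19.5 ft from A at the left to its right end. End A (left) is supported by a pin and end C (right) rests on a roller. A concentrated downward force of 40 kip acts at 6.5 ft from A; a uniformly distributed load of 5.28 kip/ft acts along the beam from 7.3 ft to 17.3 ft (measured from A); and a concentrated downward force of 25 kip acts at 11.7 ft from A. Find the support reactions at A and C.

A_x = 0, A_y = 56.16 kip, C_y = 61.64 kip

Resultant of the distributed load: 5.28 × 10 = 52.8 kip at 12.3 ft from A.
Moments about A: C_y·19.5 − 40·6.5 − (5.28·10)·12.3 − 25·11.7 = 0 → C_y = 1201.94/19.5 = 61.6379 ≈ 61.64 kip.
ΣF_y = 0: A_y + 61.6379 − 40 − 5.28·10 − 25 = 0 → A_y = 56.16 kip.
ΣF_x = 0: no horizontal applied forces, so A_x = 0.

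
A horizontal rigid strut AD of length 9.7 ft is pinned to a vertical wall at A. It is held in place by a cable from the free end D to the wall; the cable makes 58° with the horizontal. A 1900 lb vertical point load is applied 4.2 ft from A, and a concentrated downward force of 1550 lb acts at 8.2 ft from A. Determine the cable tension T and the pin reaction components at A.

T = 2515 lb, A_x = 1333 lb, A_y = 1317 lb

ΣM about A: T·sin58°·9.7 − 1900·4.2 − 1550·8.2 = 0 → T = 20690/(9.7·0.848048) = 2515.18 ≈ 2515 lb.
ΣF_x = 0: A_x − T·cos58° = 0 → A_x = 2515.18 × 0.529919 = 1333 lb.
ΣF_y = 0: A_y + T·sin58° − 1900 − 1550 = 0 → A_y = 3450 − 2515.18 × 0.848048 = 1317 lb.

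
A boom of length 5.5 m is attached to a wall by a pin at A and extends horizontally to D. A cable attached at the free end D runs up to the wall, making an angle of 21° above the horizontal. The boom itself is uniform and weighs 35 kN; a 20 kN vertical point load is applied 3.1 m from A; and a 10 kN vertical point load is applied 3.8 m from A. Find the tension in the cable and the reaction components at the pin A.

T = 99.57 kN, A_x = 92.95 kN, A_y = 29.32 kN

ΣM about A: T·sin21°·5.5 − 35·2.75 − 20·3.1 − 10·3.8 = 0 → T = 196.25/(5.5·0.358368) = 99.5675 ≈ 99.57 kN.
ΣF_x = 0: A_x − T·cos21° = 0 → A_x = 99.5675 × 0.93358 = 92.95 kN.
ΣF_y = 0: A_y + T·sin21° − 35 − 20 − 10 = 0 → A_y = 65 − 99.5675 × 0.358368 = 29.32 kN.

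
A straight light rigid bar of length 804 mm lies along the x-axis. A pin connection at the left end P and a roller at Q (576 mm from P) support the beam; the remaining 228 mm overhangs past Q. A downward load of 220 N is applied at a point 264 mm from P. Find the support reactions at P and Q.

P_x = 0, P_y = 119.2 N, Q_y = 100.8 N

ΣM about P: Q_y·576 − 220·264 = 0 → Q_y = 58080/576 = 100.833 ≈ 100.8 N.
ΣF_y = 0: P_y + 100.833 − 220 = 0 → P_y = 119.2 N.
ΣF_x = 0: no horizontal applied forces, so P_x = 0.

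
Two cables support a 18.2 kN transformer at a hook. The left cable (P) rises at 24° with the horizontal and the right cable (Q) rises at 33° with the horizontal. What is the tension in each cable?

T_P = 18.20 kN, T_Q = 19.82 kN

ΣF_x = 0: −T_P·cos24° + T_Q·cos33° = 0 → T_Q = 1.08928·T_P.
ΣF_y = 0: T_P·sin24° + T_Q·sin33° = 18.2.
Substitute: T_P·(0.406737 + 1.08928·0.544639) = 18.2 → T_P = 18.20 kN.
Then T_Q = 1.08928 × 18.2 = 19.82 kN.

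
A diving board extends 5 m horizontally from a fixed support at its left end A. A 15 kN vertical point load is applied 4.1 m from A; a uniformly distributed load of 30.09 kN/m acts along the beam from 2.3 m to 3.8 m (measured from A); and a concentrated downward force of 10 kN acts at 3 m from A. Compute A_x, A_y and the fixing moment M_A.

A_x = 0, A_y = 70.13 kN, M_A = 229.2 kN·m

Resultant of the distributed load: 30.09 × 1.5 = 45.135 kN at 3.05 m from A.
ΣF_x = 0: A_x = 0.
ΣF_y = 0: A_y − 15 − 30.09·1.5 − 10 = 0 → A_y = 70.13 kN.
ΣM about A: M_A − 15·4.1 − (30.09·1.5)·3.05 − 10·3 = 0 → M_A = 229.2 kN·m.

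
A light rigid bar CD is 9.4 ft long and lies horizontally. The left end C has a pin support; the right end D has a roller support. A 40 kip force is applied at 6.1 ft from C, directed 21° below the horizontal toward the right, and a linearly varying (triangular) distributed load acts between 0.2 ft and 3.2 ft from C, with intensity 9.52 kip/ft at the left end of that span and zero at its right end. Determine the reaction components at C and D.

Resultant of the triangular load: ½ × 9.52 × 3 = 14.28 kip, acting at 1.2 ft from C (one-third of the span from the peak).
Taking moments about C: D_y·9.4 − 40·sin21°·6.1 − (½·9.52·3)·1.2 = 0 → D_y = 104.578/9.4 = 11.1253 ≈ 11.13 kip.
ΣF_y = 0: C_y + 11.1253 − 40·sin21° − ½·9.52·3 = 0 → C_y = 17.49 kip.
ΣF_x = 0: C_x + 40·cos21° = 0 → C_x = -37.34 kip.

C_x = -37.34 kip, C_y = 17.49 kip, D_y = 11.13 kip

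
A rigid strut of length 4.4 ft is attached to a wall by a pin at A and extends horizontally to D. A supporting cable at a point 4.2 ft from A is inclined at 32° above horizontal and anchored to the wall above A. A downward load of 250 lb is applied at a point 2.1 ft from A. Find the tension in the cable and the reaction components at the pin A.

T = 235.9 lb, A_x = 200.0 lb, A_y = 125.0 lb

ΣM about A: T·sin32°·4.2 − 250·2.1 = 0 → T = 525/(4.2·0.529919) = 235.885 ≈ 235.9 lb.
ΣF_x = 0: A_x − T·cos32° = 0 → A_x = 235.885 × 0.848048 = 200.0 lb.
ΣF_y = 0: A_y + T·sin32° − 250 = 0 → A_y = 250 − 235.885 × 0.529919 = 125.0 lb.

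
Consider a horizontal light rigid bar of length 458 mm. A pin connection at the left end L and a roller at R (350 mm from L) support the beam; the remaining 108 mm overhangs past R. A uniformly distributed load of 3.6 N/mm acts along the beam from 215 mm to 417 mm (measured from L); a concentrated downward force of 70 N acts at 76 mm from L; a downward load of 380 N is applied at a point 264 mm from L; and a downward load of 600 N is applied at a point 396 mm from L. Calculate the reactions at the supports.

Resultant of the distributed load: 3.6 × 202 = 727.2 N at 316 mm from L.
Taking moments about L: R_y·350 − (3.6·202)·316 − 70·76 − 380·264 − 600·396 = 0 → R_y = 573035.2/350 = 1637.24 ≈ 1637 N.
ΣF_y = 0: L_y + 1637.24 − 3.6·202 − 70 − 380 − 600 = 0 → L_y = 140.0 N.
ΣF_x = 0: no horizontal applied forces, so L_x = 0.

L_x = 0, L_y = 140.0 N, R_y = 1637 N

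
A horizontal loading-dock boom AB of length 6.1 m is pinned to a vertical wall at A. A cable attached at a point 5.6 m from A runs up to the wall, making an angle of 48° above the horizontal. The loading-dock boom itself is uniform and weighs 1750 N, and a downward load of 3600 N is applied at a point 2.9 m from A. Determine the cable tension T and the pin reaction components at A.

T = 3791 N, A_x = 2537 N, A_y = 2533 N

ΣM about A: T·sin48°·5.6 − 1750·3.05 − 3600·2.9 = 0 → T = 15777.5/(5.6·0.743145) = 3791.2 ≈ 3791 N.
ΣF_x = 0: A_x − T·cos48° = 0 → A_x = 3791.2 × 0.669131 = 2537 N.
ΣF_y = 0: A_y + T·sin48° − 1750 − 3600 = 0 → A_y = 5350 − 3791.2 × 0.743145 = 2533 N.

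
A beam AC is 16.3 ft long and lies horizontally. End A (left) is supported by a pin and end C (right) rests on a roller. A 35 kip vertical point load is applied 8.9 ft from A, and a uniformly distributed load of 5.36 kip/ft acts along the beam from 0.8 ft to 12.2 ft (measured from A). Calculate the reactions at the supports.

A_x = 0, A_y = 52.63 kip, C_y = 43.48 kip

Resultant of the distributed load: 5.36 × 11.4 = 61.104 kip at 6.5 ft from A.
Moments about A: C_y·16.3 − 35·8.9 − (5.36·11.4)·6.5 = 0 → C_y = 708.676/16.3 = 43.4771 ≈ 43.48 kip.
ΣF_y = 0: A_y + 43.4771 − 35 − 5.36·11.4 = 0 → A_y = 52.63 kip.
ΣF_x = 0: no horizontal applied forces, so A_x = 0.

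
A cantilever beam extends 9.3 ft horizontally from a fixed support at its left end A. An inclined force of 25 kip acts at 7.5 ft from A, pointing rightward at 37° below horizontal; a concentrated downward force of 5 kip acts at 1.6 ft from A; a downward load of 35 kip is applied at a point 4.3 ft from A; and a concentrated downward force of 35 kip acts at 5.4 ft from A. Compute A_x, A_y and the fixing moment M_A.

ΣF_x = 0: A_x + 25·cos37° = 0 → A_x = -19.97 kip.
ΣF_y = 0: A_y − 25·sin37° − 5 − 35 − 35 = 0 → A_y = 90.05 kip.
ΣM about A: M_A − 25·sin37°·7.5 − 5·1.6 − 35·4.3 − 35·5.4 = 0 → M_A = 460.3 kip·ft.

A_x = -19.97 kip, A_y = 90.05 kip, M_A = 460.3 kip·ft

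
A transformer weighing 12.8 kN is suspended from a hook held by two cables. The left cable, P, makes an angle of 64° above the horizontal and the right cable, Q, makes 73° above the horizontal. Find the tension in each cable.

ΣF_x = 0: −T_P·cos64° + T_Q·cos73° = 0 → T_Q = 1.49936·T_P.
ΣF_y = 0: T_P·sin64° + T_Q·sin73° = 12.8.
Substitute: T_P·(0.898794 + 1.49936·0.956305) = 12.8 → T_P = 5.48735 ≈ 5.487 kN.
Then T_Q = 1.49936 × 5.48735 = 8.228 kN.

T_P = 5.487 kN, T_Q = 8.228 kN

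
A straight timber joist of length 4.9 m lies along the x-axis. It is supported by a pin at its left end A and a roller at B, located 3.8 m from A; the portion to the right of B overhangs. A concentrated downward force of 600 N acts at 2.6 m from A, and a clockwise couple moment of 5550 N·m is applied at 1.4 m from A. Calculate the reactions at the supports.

Moments about A: B_y·3.8 − 600·2.6 − 5550 = 0 → B_y = 7110/3.8 = 1871.05 ≈ 1871 N.
ΣF_y = 0: A_y + 1871.05 − 600 = 0 → A_y = -1271 N.
ΣF_x = 0: no horizontal applied forces, so A_x = 0.

A_x = 0, A_y = -1271 N, B_y = 1871 N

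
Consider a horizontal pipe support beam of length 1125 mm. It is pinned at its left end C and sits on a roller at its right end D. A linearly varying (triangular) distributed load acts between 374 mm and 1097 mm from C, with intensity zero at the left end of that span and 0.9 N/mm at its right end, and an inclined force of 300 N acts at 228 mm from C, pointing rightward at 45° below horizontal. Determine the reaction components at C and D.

Resultant of the triangular load: ½ × 0.9 × 723 = 325.35 N, acting at 856 mm from C (one-third of the span from the peak).
Taking moments about C: D_y·1125 − (½·0.9·723)·856 − 300·sin45°·228 = 0 → D_y = 326866/1125 = 290.548 ≈ 290.5 N.
ΣF_y = 0: C_y + 290.548 − ½·0.9·723 − 300·sin45° = 0 → C_y = 246.9 N.
ΣF_x = 0: C_x + 300·cos45° = 0 → C_x = -212.1 N.

C_x = -212.1 N, C_y = 246.9 N, D_y = 290.5 N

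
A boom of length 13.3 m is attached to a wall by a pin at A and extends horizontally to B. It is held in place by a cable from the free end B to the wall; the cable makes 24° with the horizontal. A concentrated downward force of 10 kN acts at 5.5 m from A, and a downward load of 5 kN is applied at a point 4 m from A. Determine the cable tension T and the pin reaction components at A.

ΣM about A: T·sin24°·13.3 − 10·5.5 − 5·4 = 0 → T = 75/(13.3·0.406737) = 13.8642 ≈ 13.86 kN.
ΣF_x = 0: A_x − T·cos24° = 0 → A_x = 13.8642 × 0.913545 = 12.67 kN.
ΣF_y = 0: A_y + T·sin24° − 10 − 5 = 0 → A_y = 15 − 13.8642 × 0.406737 = 9.361 kN.

T = 13.86 kN, A_x = 12.67 kN, A_y = 9.361 kN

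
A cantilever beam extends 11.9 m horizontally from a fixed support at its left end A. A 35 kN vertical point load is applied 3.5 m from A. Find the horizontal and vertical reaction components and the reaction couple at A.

A_x = 0, A_y = 35.00 kN, M_A = 122.5 kN·m

ΣF_x = 0: A_x = 0.
ΣF_y = 0: A_y − 35 = 0 → A_y = 35.00 kN.
ΣM about A: M_A − 35·3.5 = 0 → M_A = 122.5 kN·m.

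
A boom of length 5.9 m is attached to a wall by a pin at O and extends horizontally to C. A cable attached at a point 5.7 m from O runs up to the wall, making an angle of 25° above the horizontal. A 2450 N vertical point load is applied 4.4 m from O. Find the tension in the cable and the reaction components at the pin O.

ΣM about O: T·sin25°·5.7 − 2450·4.4 = 0 → T = 10780/(5.7·0.422618) = 4475.03 ≈ 4475 N.
ΣF_x = 0: O_x − T·cos25° = 0 → O_x = 4475.03 × 0.906308 = 4056 N.
ΣF_y = 0: O_y + T·sin25° − 2450 = 0 → O_y = 2450 − 4475.03 × 0.422618 = 558.8 N.

T = 4475 N, O_x = 4056 N, O_y = 558.8 N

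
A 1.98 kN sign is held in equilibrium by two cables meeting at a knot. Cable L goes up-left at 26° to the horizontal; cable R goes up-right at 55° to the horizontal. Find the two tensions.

T_L = 1.150 kN, T_R = 1.802 kN

ΣF_x = 0: −T_L·cos26° + T_R·cos55° = 0 → T_R = 1.567·T_L.
ΣF_y = 0: T_L·sin26° + T_R·sin55° = 1.98.
Substitute: T_L·(0.438371 + 1.567·0.819152) = 1.98 → T_L = 1.14984 ≈ 1.150 kN.
Then T_R = 1.567 × 1.14984 = 1.802 kN.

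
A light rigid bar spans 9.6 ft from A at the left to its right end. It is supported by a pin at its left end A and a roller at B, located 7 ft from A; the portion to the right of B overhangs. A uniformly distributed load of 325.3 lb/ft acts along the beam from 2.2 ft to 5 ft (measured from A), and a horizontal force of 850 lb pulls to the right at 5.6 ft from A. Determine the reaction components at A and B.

Resultant of the distributed load: 325.3 × 2.8 = 910.84 lb at 3.6 ft from A.
ΣM about A: B_y·7 − (325.3·2.8)·3.6 = 0 → B_y = 3279.024/7 = 468.432 ≈ 468.4 lb.
ΣF_y = 0: A_y + 468.432 − 325.3·2.8 = 0 → A_y = 442.4 lb.
ΣF_x = 0: A_x + 850 = 0 → A_x = -850.0 lb.

A_x = -850.0 lb, A_y = 442.4 lb, B_y = 468.4 lb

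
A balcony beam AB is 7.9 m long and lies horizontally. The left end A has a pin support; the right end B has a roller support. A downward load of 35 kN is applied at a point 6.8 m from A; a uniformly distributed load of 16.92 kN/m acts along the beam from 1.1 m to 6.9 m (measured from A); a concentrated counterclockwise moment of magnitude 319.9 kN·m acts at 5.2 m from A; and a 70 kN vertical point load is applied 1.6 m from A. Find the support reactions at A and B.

A_x = 0, A_y = 149.6 kN, B_y = 53.50 kN

Resultant of the distributed load: 16.92 × 5.8 = 98.136 kN at 4 m from A.
ΣM about A: B_y·7.9 − 35·6.8 − (16.92·5.8)·4 + 319.9 − 70·1.6 = 0 → B_y = 422.644/7.9 = 53.4992 ≈ 53.50 kN.
ΣF_y = 0: A_y + 53.4992 − 35 − 16.92·5.8 − 70 = 0 → A_y = 149.6 kN.
ΣF_x = 0: no horizontal applied forces, so A_x = 0.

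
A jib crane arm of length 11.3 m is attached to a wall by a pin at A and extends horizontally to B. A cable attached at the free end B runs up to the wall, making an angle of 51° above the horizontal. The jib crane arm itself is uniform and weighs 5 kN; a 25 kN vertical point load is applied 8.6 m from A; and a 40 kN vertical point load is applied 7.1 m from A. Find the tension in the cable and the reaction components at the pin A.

T = 60.04 kN, A_x = 37.78 kN, A_y = 23.34 kN

ΣM about A: T·sin51°·11.3 − 5·5.65 − 25·8.6 − 40·7.1 = 0 → T = 527.25/(11.3·0.777146) = 60.0393 ≈ 60.04 kN.
ΣF_x = 0: A_x − T·cos51° = 0 → A_x = 60.0393 × 0.62932 = 37.78 kN.
ΣF_y = 0: A_y + T·sin51° − 5 − 25 − 40 = 0 → A_y = 70 − 60.0393 × 0.777146 = 23.34 kN.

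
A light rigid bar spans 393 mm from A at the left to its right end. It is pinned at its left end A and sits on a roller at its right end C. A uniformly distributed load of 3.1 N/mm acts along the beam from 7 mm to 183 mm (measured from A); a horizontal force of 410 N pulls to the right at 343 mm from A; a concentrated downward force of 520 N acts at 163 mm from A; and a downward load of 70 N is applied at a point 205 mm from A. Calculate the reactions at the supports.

Resultant of the distributed load: 3.1 × 176 = 545.6 N at 95 mm from A.
Moments about A: C_y·393 − (3.1·176)·95 − 520·163 − 70·205 = 0 → C_y = 150942/393 = 384.076 ≈ 384.1 N.
ΣF_y = 0: A_y + 384.076 − 3.1·176 − 520 − 70 = 0 → A_y = 751.5 N.
ΣF_x = 0: A_x + 410 = 0 → A_x = -410.0 N.

A_x = -410.0 N, A_y = 751.5 N, C_y = 384.1 N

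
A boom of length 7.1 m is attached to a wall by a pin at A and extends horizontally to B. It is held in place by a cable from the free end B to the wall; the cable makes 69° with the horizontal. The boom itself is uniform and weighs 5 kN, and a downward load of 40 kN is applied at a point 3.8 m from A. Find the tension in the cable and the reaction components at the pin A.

T = 25.61 kN, A_x = 9.178 kN, A_y = 21.09 kN

ΣM about A: T·sin69°·7.1 − 5·3.55 − 40·3.8 = 0 → T = 169.75/(7.1·0.93358) = 25.6094 ≈ 25.61 kN.
ΣF_x = 0: A_x − T·cos69° = 0 → A_x = 25.6094 × 0.358368 = 9.178 kN.
ΣF_y = 0: A_y + T·sin69° − 5 − 40 = 0 → A_y = 45 − 25.6094 × 0.93358 = 21.09 kN.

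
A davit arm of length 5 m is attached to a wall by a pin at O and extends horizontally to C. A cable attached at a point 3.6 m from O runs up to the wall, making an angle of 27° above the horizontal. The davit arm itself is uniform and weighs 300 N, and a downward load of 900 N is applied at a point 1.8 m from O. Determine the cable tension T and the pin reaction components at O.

T = 1450 N, O_x = 1292 N, O_y = 541.7 N

ΣM about O: T·sin27°·3.6 − 300·2.5 − 900·1.8 = 0 → T = 2370/(3.6·0.45399) = 1450.11 ≈ 1450 N.
ΣF_x = 0: O_x − T·cos27° = 0 → O_x = 1450.11 × 0.891007 = 1292 N.
ΣF_y = 0: O_y + T·sin27° − 300 − 900 = 0 → O_y = 1200 − 1450.11 × 0.45399 = 541.7 N.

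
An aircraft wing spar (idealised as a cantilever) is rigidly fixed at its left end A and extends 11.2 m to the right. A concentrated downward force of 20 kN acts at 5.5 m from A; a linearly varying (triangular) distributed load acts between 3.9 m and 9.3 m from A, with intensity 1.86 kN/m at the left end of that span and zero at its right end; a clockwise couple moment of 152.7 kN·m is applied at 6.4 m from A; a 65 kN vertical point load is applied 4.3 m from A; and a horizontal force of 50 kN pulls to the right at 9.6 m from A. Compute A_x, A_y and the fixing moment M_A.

A_x = -50.00 kN, A_y = 90.02 kN, M_A = 570.8 kN·m

Resultant of the triangular load: ½ × 1.86 × 5.4 = 5.022 kN, acting at 5.7 m from A (one-third of the span from the peak).
ΣF_x = 0: A_x + 50 = 0 → A_x = -50.00 kN.
ΣF_y = 0: A_y − 20 − ½·1.86·5.4 − 65 = 0 → A_y = 90.02 kN.
ΣM about A: M_A − 20·5.5 − (½·1.86·5.4)·5.7 − 152.7 − 65·4.3 = 0 → M_A = 570.8 kN·m.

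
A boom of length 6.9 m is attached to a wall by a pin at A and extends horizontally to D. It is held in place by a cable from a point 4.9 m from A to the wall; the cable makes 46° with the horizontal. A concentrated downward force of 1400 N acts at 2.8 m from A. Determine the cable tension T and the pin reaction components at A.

T = 1112 N, A_x = 772.6 N, A_y = 600.0 N

ΣM about A: T·sin46°·4.9 − 1400·2.8 = 0 → T = 3920/(4.9·0.71934) = 1112.13 ≈ 1112 N.
ΣF_x = 0: A_x − T·cos46° = 0 → A_x = 1112.13 × 0.694658 = 772.6 N.
ΣF_y = 0: A_y + T·sin46° − 1400 = 0 → A_y = 1400 − 1112.13 × 0.71934 = 600.0 N.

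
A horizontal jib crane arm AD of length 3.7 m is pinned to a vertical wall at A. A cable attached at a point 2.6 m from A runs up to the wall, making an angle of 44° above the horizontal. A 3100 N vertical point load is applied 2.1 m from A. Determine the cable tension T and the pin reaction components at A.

ΣM about A: T·sin44°·2.6 − 3100·2.1 = 0 → T = 6510/(2.6·0.694658) = 3604.43 ≈ 3604 N.
ΣF_x = 0: A_x − T·cos44° = 0 → A_x = 3604.43 × 0.71934 = 2593 N.
ΣF_y = 0: A_y + T·sin44° − 3100 = 0 → A_y = 3100 − 3604.43 × 0.694658 = 596.2 N.

T = 3604 N, A_x = 2593 N, A_y = 596.2 N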